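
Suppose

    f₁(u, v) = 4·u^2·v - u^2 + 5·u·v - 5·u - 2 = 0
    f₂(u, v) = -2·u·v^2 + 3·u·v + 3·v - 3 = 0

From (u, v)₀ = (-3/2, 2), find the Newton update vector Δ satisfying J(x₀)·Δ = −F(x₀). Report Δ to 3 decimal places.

At (-3/2, 2): F = (6.250, 6.000).
Jacobian J = [[8·u·v - 2·u + 5·v - 5, 4·u^2 + 5·u], [-2·v^2 + 3·v, -4·u·v + 3·u + 3]].
At the point, J = [[-16.000, 1.500], [-2.000, 10.500]] (det J = -165.000).
Solving J·Δ = −F gives Δ = (0.343, -0.506).

(0.343, -0.506)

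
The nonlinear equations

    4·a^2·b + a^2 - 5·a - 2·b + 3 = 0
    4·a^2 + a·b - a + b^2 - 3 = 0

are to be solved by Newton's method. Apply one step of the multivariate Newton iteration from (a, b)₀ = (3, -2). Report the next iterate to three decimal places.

(1.679, -1.738)

At (3, -2): F = (-71.000, 28.000).
Jacobian J = [[8·a·b + 2·a - 5, 4·a^2 - 2], [8·a + b - 1, a + 2·b]].
At the point, J = [[-47.000, 34.000], [21.000, -1.000]] (det J = -667.000).
Solving J·Δ = −F gives Δ = (-1.321, 0.262).
Then the next iterate is (a, b)₁ = (1.679, -1.738).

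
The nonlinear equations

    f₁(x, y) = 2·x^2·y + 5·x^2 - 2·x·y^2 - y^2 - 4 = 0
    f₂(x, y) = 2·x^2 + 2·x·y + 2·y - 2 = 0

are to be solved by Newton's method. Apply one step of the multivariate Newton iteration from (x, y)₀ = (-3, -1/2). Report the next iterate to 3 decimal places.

(-1.625, -0.467)

At (-3, -1/2): F = (33.250, 18.000).
Jacobian J = [[4·x·y + 10·x - 2·y^2, 2·x^2 - 4·x·y - 2·y], [4·x + 2·y, 2·x + 2]].
At the point, J = [[-24.500, 13.000], [-13.000, -4.000]] (det J = 267.000).
Solving J·Δ = −F gives Δ = (1.375, 0.033).
Then the next iterate is (x, y)₁ = (-1.625, -0.467).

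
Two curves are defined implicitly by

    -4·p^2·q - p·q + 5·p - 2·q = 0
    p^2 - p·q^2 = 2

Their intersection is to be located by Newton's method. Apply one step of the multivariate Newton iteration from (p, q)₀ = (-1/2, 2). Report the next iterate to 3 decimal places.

At (-1/2, 2): F = (-7.500, 0.250).
Jacobian J = [[-8·p·q - q + 5, -4·p^2 - p - 2], [2·p - q^2, -2·p·q]].
At the point, J = [[11.000, -2.500], [-5.000, 2.000]] (det J = 9.500).
Solving J·Δ = −F gives Δ = (1.513, 3.658).
Then the next iterate is (p, q)₁ = (1.013, 5.658).

(1.013, 5.658)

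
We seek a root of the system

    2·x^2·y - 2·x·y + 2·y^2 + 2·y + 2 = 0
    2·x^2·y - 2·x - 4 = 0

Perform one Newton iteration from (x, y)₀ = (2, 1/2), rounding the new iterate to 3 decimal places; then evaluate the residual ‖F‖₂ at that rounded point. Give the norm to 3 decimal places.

At (2, 1/2): F = (5.500, -4.000).
Jacobian J = [[4·x·y - 2·y, 2·x^2 - 2·x + 4·y + 2], [4·x·y - 2, 2·x^2]].
At the point, J = [[3.000, 8.000], [2.000, 8.000]] (det J = 8.000).
Solving J·Δ = −F gives Δ = (-9.500, 2.875).
Then the next iterate is (x, y)₁ = (-7.500, 3.375).
Re-evaluating at (-7.500, 3.375): F = (461.84375, 390.68750), so ‖F‖₂ = 604.927.

604.927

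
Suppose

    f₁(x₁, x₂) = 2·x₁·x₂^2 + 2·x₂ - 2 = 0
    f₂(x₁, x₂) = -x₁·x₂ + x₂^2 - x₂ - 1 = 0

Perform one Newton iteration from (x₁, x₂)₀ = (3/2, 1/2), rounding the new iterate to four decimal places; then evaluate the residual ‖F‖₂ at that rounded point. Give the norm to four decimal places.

12.0486

At (3/2, 1/2): F = (-0.2500, -2.0000).
Jacobian J = [[2·x₂^2, 4·x₁·x₂ + 2], [-x₂, -x₁ + 2·x₂ - 1]].
At the point, J = [[0.5000, 5.0000], [-0.5000, -1.5000]] (det J = 1.7500).
Solving J·Δ = −F gives Δ = (-5.9286, 0.6429).
Then the next iterate is (x₁, x₂)₁ = (-4.4286, 1.1429).
Re-evaluating at (-4.4286, 1.1429): F = (-11.283655, 4.224767), so ‖F‖₂ = 12.0486.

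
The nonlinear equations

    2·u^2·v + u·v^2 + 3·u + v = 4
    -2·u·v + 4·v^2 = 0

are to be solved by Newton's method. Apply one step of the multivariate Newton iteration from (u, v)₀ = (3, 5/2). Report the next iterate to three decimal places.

At (3, 5/2): F = (71.250, 10.000).
Jacobian J = [[4·u·v + v^2 + 3, 2·u^2 + 2·u·v + 1], [-2·v, -2·u + 8·v]].
At the point, J = [[39.250, 34.000], [-5.000, 14.000]] (det J = 719.500).
Solving J·Δ = −F gives Δ = (-0.914, -1.041).
Then the next iterate is (u, v)₁ = (2.086, 1.459).

(2.086, 1.459)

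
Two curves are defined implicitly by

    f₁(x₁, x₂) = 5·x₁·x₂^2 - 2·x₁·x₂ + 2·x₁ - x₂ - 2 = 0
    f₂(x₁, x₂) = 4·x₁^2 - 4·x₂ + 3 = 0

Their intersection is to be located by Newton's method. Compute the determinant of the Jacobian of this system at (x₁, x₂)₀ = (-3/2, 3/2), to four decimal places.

J = [[5·x₂^2 - 2·x₂ + 2, 10·x₁·x₂ - 2·x₁ - 1], [8·x₁, -4]].
At the point, J = [[10.2500, -20.5000], [-12.0000, -4.0000]].
det J = -287.0000.

-287.0000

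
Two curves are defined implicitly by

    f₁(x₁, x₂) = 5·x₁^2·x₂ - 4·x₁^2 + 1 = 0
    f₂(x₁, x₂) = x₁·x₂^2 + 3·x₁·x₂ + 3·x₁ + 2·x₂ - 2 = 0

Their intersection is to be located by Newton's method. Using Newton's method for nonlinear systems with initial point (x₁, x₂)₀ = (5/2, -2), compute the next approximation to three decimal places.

At (5/2, -2): F = (-86.500, -3.500).
Jacobian J = [[10·x₁·x₂ - 8·x₁, 5·x₁^2], [x₂^2 + 3·x₂ + 3, 2·x₁·x₂ + 3·x₁ + 2]].
At the point, J = [[-70.000, 31.250], [1.000, -0.500]] (det J = 3.750).
Solving J·Δ = −F gives Δ = (-40.700, -88.400).
Then the next iterate is (x₁, x₂)₁ = (-38.200, -90.400).

(-38.200, -90.400)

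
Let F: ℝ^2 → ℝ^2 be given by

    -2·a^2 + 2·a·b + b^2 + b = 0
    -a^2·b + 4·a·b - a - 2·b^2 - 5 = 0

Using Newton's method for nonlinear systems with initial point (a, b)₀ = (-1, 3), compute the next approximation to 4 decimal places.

(-0.5412, 1.2824)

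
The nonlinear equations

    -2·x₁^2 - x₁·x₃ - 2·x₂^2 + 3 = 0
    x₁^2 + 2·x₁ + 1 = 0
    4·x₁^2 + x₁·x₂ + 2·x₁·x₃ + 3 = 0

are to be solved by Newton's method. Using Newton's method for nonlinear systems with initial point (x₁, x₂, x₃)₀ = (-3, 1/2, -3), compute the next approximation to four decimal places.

At (-3, 1/2, -3): F = (-24.5000, 4.0000, 55.5000).
Jacobian J = [[-4·x₁ - x₃, -4·x₂, -x₁], [2·x₁ + 2, 0, 0], [8·x₁ + x₂ + 2·x₃, x₁, 2·x₁]].
At the point, J = [[15.0000, -2.0000, 3.0000], [-4.0000, 0.0000, 0.0000], [-29.5000, -3.0000, -6.0000]] (det J = 84.0000).
Solving J·Δ = −F gives Δ = (1.0000, 1.0000, 3.8333).
Then the next iterate is (x₁, x₂, x₃)₁ = (-2.0000, 1.5000, 0.8333).

(-2.0000, 1.5000, 0.8333)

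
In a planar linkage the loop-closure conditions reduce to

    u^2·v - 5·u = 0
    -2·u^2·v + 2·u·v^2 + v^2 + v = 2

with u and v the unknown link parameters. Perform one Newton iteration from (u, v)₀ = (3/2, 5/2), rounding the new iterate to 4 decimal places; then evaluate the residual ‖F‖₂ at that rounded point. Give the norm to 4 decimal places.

At (3/2, 5/2): F = (-1.8750, 14.2500).
Jacobian J = [[2·u·v - 5, u^2], [-4·u·v + 2·v^2, -2·u^2 + 4·u·v + 2·v + 1]].
At the point, J = [[2.5000, 2.2500], [-2.5000, 16.5000]] (det J = 46.8750).
Solving J·Δ = −F gives Δ = (1.3440, -0.6600).
Then the next iterate is (u, v)₁ = (2.8440, 1.8400).
Re-evaluating at (2.8440, 1.8400): F = (0.662538, -7.282184), so ‖F‖₂ = 7.3123.

7.3123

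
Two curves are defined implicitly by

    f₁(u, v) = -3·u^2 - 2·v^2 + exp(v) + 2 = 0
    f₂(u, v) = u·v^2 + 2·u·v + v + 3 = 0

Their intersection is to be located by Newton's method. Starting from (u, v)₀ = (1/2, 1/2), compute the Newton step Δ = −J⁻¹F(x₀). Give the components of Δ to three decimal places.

At (1/2, 1/2): F = (2.39872, 4.125).
Jacobian J = [[-6·u, -4·v + exp(v)], [v^2 + 2·v, 2·u·v + 2·u + 1]].
At the point, J = [[-3.000, -0.35128], [1.250, 2.500]] (det J = -7.06090).
Solving J·Δ = −F gives Δ = (1.055, -2.177).

(1.055, -2.177)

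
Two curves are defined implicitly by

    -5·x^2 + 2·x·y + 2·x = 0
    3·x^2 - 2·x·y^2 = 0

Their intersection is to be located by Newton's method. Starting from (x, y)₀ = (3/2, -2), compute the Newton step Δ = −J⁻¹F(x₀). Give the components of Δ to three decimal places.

At (3/2, -2): F = (-14.250, -5.250).
Jacobian J = [[-10·x + 2·y + 2, 2·x], [6·x - 2·y^2, -4·x·y]].
At the point, J = [[-17.000, 3.000], [1.000, 12.000]] (det J = -207.000).
Solving J·Δ = −F gives Δ = (-0.750, 0.500).

(-0.750, 0.500)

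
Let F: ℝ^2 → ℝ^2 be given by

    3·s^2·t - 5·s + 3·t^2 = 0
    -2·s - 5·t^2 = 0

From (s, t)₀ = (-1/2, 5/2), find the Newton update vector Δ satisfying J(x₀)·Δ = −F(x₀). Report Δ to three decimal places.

(0.296, -1.234)

At (-1/2, 5/2): F = (23.125, -30.250).
Jacobian J = [[6·s·t - 5, 3·s^2 + 6·t], [-2, -10·t]].
At the point, J = [[-12.500, 15.750], [-2.000, -25.000]] (det J = 344.000).
Solving J·Δ = −F gives Δ = (0.296, -1.234).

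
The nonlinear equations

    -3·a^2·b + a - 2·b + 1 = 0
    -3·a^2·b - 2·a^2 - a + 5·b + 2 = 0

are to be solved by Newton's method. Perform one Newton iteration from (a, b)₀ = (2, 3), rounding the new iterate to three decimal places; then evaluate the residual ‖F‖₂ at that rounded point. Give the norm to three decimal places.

11.994

At (2, 3): F = (-39.000, -29.000).
Jacobian J = [[-6·a·b + 1, -3·a^2 - 2], [-6·a·b - 4·a - 1, -3·a^2 + 5]].
At the point, J = [[-35.000, -14.000], [-45.000, -7.000]] (det J = -385.000).
Solving J·Δ = −F gives Δ = (-0.345, -1.922).
Then the next iterate is (a, b)₁ = (1.655, 1.078).
Re-evaluating at (1.655, 1.078): F = (-8.35901, -8.60106), so ‖F‖₂ = 11.994.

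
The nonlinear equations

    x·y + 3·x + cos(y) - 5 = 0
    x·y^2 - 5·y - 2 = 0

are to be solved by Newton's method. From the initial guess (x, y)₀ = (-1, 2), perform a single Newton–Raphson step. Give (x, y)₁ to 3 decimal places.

(0.691, 0.974)

At (-1, 2): F = (-10.41615, -16.000).
Jacobian J = [[y + 3, x - sin(y)], [y^2, 2·x·y - 5]].
At the point, J = [[5.000, -1.90930], [4.000, -9.000]] (det J = -37.36281).
Solving J·Δ = −F gives Δ = (1.691, -1.026).
Then the next iterate is (x, y)₁ = (0.691, 0.974).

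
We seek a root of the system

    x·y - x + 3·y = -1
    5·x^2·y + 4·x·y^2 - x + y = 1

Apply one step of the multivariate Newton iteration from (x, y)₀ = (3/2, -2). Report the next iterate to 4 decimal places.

At (3/2, -2): F = (-9.5000, -3.0000).
Jacobian J = [[y - 1, x + 3], [10·x·y + 4·y^2 - 1, 5·x^2 + 8·x·y + 1]].
At the point, J = [[-3.0000, 4.5000], [-15.0000, -11.7500]] (det J = 102.7500).
Solving J·Δ = −F gives Δ = (-1.2178, 1.2993).
Then the next iterate is (x, y)₁ = (0.2822, -0.7007).

(0.2822, -0.7007)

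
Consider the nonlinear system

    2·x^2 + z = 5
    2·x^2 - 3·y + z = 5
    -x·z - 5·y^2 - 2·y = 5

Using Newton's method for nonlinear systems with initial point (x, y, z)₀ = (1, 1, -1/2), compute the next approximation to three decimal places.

(1.667, 0.000, 0.333)

At (1, 1, -1/2): F = (-3.500, -6.500, -11.500).
Jacobian J = [[4·x, 0, 1], [4·x, -3, 1], [-z, -10·y - 2, -x]].
At the point, J = [[4.000, 0.000, 1.000], [4.000, -3.000, 1.000], [0.500, -12.000, -1.000]] (det J = 13.500).
Solving J·Δ = −F gives Δ = (0.667, -1.000, 0.833).
Then the next iterate is (x, y, z)₁ = (1.667, 0.000, 0.333).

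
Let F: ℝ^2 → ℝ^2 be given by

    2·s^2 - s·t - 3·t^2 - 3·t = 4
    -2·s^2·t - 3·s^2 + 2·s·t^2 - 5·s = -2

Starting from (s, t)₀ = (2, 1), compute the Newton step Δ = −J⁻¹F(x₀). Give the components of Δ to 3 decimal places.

At (2, 1): F = (-4.000, -24.000).
Jacobian J = [[4·s - t, -s - 6·t - 3], [-4·s·t - 6·s + 2·t^2 - 5, -2·s^2 + 4·s·t]].
At the point, J = [[7.000, -11.000], [-23.000, 0.000]] (det J = -253.000).
Solving J·Δ = −F gives Δ = (-1.043, -1.028).

(-1.043, -1.028)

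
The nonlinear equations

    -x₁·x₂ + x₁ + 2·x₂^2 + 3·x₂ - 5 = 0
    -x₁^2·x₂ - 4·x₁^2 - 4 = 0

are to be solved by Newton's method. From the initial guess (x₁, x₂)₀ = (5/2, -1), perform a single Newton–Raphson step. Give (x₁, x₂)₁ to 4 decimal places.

At (5/2, -1): F = (-1.0000, -22.7500).
Jacobian J = [[-x₂ + 1, -x₁ + 4·x₂ + 3], [-2·x₁·x₂ - 8·x₁, -x₁^2]].
At the point, J = [[2.0000, -3.5000], [-15.0000, -6.2500]] (det J = -65.0000).
Solving J·Δ = −F gives Δ = (-1.1288, -0.9308).
Then the next iterate is (x₁, x₂)₁ = (1.3712, -1.9308).

(1.3712, -1.9308)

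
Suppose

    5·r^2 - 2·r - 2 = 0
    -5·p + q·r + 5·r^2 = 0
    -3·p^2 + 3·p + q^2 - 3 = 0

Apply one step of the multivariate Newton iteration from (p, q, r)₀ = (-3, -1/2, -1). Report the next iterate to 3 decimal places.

(-0.889, 5.072, -0.583)

At (-3, -1/2, -1): F = (5.000, 20.500, -38.750).
Jacobian J = [[0, 0, 10·r - 2], [-5, r, q + 10·r], [-6·p + 3, 2·q, 0]].
At the point, J = [[0.000, 0.000, -12.000], [-5.000, -1.000, -10.500], [21.000, -1.000, 0.000]] (det J = -312.000).
Solving J·Δ = −F gives Δ = (2.111, 5.572, 0.417).
Then the next iterate is (p, q, r)₁ = (-0.889, 5.072, -0.583).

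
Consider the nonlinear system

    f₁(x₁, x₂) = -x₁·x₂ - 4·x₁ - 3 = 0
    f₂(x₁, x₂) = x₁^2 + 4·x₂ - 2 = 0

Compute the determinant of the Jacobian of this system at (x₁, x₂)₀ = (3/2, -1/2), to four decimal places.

-9.5000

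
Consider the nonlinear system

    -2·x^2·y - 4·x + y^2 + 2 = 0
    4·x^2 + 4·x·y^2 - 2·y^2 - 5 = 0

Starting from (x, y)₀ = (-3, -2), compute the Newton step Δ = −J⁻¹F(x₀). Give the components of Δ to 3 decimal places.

(1.419, 0.649)

At (-3, -2): F = (54.000, -25.000).
Jacobian J = [[-4·x·y - 4, -2·x^2 + 2·y], [8·x + 4·y^2, 8·x·y - 4·y]].
At the point, J = [[-28.000, -22.000], [-8.000, 56.000]] (det J = -1744.000).
Solving J·Δ = −F gives Δ = (1.419, 0.649).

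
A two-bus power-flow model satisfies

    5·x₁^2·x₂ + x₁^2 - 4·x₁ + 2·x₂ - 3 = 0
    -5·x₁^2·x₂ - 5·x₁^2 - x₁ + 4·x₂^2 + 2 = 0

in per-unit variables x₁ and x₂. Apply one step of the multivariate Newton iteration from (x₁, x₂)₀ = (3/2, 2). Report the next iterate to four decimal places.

(1.0686, 1.4537)

At (3/2, 2): F = (19.7500, -17.2500).
Jacobian J = [[10·x₁·x₂ + 2·x₁ - 4, 5·x₁^2 + 2], [-10·x₁·x₂ - 10·x₁ - 1, -5·x₁^2 + 8·x₂]].
At the point, J = [[29.0000, 13.2500], [-46.0000, 4.7500]] (det J = 747.2500).
Solving J·Δ = −F gives Δ = (-0.4314, -0.5463).
Then the next iterate is (x₁, x₂)₁ = (1.0686, 1.4537).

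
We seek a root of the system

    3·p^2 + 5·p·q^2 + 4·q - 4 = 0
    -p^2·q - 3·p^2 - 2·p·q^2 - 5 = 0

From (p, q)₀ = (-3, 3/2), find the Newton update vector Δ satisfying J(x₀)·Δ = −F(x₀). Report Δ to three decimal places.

(1.572, -0.375)

At (-3, 3/2): F = (-4.750, -32.000).
Jacobian J = [[6·p + 5·q^2, 10·p·q + 4], [-2·p·q - 6·p - 2·q^2, -p^2 - 4·p·q]].
At the point, J = [[-6.750, -41.000], [22.500, 9.000]] (det J = 861.750).
Solving J·Δ = −F gives Δ = (1.572, -0.375).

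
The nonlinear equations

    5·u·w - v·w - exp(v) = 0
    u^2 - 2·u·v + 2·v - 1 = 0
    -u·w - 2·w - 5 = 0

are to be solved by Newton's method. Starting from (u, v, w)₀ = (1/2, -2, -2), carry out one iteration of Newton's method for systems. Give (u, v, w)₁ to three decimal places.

At (1/2, -2, -2): F = (-9.13534, -2.750, 0.000).
Jacobian J = [[5·w, -w - exp(v), 5·u - v], [2·u - 2·v, -2·u + 2, 0], [-w, 0, -u - 2]].
At the point, J = [[-10.000, 1.86466, 4.500], [5.000, 1.000, 0.000], [2.000, 0.000, -2.500]] (det J = 39.30831).
Solving J·Δ = −F gives Δ = (-0.255, 4.024, -0.204).
Then the next iterate is (u, v, w)₁ = (0.245, 2.024, -2.204).

(0.245, 2.024, -2.204)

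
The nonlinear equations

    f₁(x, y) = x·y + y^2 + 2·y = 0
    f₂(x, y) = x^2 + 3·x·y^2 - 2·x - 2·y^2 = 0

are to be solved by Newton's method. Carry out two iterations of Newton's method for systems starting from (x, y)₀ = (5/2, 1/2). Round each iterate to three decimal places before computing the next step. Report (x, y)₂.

(2.078, 0.005)

At (5/2, 1/2): F = (2.500, 2.625).
Jacobian J = [[y, x + 2·y + 2], [2·x + 3·y^2 - 2, 6·x·y - 4·y]].
At the point, J = [[0.500, 5.500], [3.750, 5.500]] (det J = -17.875).
Solving J·Δ = −F gives Δ = (-0.038, -0.451).
Then the next iterate is (x, y)₁ = (2.462, 0.049).
Round to (2.462, 0.049) and repeat: F = (0.22104, 1.15038), J = [[0.049, 4.560], [2.93120, 0.52783]].
Δ = (-0.384, -0.044), so (x, y)₂ = (2.078, 0.005).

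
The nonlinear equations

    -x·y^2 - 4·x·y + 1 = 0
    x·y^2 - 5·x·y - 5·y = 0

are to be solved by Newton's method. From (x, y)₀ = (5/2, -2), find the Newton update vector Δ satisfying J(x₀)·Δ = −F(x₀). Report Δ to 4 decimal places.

(-2.7500, 0.2364)

At (5/2, -2): F = (11.0000, 45.0000).
Jacobian J = [[-y^2 - 4·y, -2·x·y - 4·x], [y^2 - 5·y, 2·x·y - 5·x - 5]].
At the point, J = [[4.0000, 0.0000], [14.0000, -27.5000]] (det J = -110.0000).
Solving J·Δ = −F gives Δ = (-2.7500, 0.2364).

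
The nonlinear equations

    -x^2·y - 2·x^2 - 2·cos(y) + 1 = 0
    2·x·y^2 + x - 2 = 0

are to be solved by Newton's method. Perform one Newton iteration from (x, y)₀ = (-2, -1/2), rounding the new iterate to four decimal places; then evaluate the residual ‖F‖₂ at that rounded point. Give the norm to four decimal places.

2.6727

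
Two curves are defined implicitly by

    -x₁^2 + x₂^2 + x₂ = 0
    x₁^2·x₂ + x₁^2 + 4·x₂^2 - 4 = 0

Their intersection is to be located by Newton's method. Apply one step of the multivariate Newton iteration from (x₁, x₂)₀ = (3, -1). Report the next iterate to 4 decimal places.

At (3, -1): F = (-9.0000, 0.0000).
Jacobian J = [[-2·x₁, 2·x₂ + 1], [2·x₁·x₂ + 2·x₁, x₁^2 + 8·x₂]].
At the point, J = [[-6.0000, -1.0000], [0.0000, 1.0000]] (det J = -6.0000).
Solving J·Δ = −F gives Δ = (-1.5000, 0.0000).
Then the next iterate is (x₁, x₂)₁ = (1.5000, -1.0000).

(1.5000, -1.0000)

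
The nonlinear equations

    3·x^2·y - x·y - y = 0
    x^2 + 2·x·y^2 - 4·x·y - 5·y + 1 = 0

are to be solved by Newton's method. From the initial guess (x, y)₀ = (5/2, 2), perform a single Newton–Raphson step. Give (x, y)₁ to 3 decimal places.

At (5/2, 2): F = (30.500, -2.750).
Jacobian J = [[6·x·y - y, 3·x^2 - x - 1], [2·x + 2·y^2 - 4·y, 4·x·y - 4·x - 5]].
At the point, J = [[28.000, 15.250], [5.000, 5.000]] (det J = 63.750).
Solving J·Δ = −F gives Δ = (-3.050, 3.600).
Then the next iterate is (x, y)₁ = (-0.550, 5.600).

(-0.550, 5.600)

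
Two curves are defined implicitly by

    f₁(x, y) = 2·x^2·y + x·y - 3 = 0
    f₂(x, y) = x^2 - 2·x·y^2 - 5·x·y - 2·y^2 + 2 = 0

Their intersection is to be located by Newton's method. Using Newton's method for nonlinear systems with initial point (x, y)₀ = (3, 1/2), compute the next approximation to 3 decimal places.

(2.040, 0.440)

At (3, 1/2): F = (7.500, 1.500).
Jacobian J = [[4·x·y + y, 2·x^2 + x], [2·x - 2·y^2 - 5·y, -4·x·y - 5·x - 4·y]].
At the point, J = [[6.500, 21.000], [3.000, -23.000]] (det J = -212.500).
Solving J·Δ = −F gives Δ = (-0.960, -0.060).
Then the next iterate is (x, y)₁ = (2.040, 0.440).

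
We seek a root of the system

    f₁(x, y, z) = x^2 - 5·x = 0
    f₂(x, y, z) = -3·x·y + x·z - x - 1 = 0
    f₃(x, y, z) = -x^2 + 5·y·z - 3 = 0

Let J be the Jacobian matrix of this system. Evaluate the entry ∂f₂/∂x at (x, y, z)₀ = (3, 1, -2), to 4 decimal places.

-6.0000

∂f₂/∂x = -3·y + z - 1.
At (3, 1, -2) this is -6.0000.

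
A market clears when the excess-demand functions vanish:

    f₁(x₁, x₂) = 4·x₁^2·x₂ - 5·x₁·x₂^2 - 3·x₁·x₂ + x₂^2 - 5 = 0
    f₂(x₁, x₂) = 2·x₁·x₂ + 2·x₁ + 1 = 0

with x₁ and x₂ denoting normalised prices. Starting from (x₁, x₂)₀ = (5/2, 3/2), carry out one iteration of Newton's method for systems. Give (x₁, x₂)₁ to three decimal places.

At (5/2, 3/2): F = (-4.625, 13.500).
Jacobian J = [[8·x₁·x₂ - 5·x₂^2 - 3·x₂, 4·x₁^2 - 10·x₁·x₂ - 3·x₁ + 2·x₂], [2·x₂ + 2, 2·x₁]].
At the point, J = [[14.250, -17.000], [5.000, 5.000]] (det J = 156.250).
Solving J·Δ = −F gives Δ = (-1.321, -1.379).
Then the next iterate is (x₁, x₂)₁ = (1.179, 0.121).

(1.179, 0.121)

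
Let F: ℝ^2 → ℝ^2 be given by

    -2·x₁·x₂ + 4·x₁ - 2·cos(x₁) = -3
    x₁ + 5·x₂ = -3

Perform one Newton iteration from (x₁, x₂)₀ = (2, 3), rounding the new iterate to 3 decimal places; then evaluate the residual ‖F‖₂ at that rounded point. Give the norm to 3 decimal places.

102.927

At (2, 3): F = (-0.16771, 20.000).
Jacobian J = [[-2·x₂ + 2·sin(x₁) + 4, -2·x₁], [1, 5]].
At the point, J = [[-0.18141, -4.000], [1.000, 5.000]] (det J = 3.09297).
Solving J·Δ = −F gives Δ = (-25.594, 1.119).
Then the next iterate is (x₁, x₂)₁ = (-23.594, 4.119).
Re-evaluating at (-23.594, 4.119): F = (102.92727, 0.001), so ‖F‖₂ = 102.927.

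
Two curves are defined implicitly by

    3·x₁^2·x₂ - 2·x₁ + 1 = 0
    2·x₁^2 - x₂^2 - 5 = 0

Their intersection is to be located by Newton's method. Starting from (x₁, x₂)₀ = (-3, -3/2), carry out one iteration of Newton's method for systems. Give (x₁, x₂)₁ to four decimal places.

At (-3, -3/2): F = (-33.5000, 10.7500).
Jacobian J = [[6·x₁·x₂ - 2, 3·x₁^2], [4·x₁, -2·x₂]].
At the point, J = [[25.0000, 27.0000], [-12.0000, 3.0000]] (det J = 399.0000).
Solving J·Δ = −F gives Δ = (0.9793, 0.3340).
Then the next iterate is (x₁, x₂)₁ = (-2.0207, -1.1660).

(-2.0207, -1.1660)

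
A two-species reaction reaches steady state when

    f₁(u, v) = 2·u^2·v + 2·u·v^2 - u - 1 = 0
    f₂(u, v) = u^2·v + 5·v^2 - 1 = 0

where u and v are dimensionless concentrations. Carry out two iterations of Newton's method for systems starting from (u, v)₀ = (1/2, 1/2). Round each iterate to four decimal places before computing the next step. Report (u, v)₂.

(0.7486, 0.2676)

At (1/2, 1/2): F = (-1.0000, 0.3750).
Jacobian J = [[4·u·v + 2·v^2 - 1, 2·u^2 + 4·u·v], [2·u·v, u^2 + 10·v]].
At the point, J = [[0.5000, 1.5000], [0.5000, 5.2500]] (det J = 1.8750).
Solving J·Δ = −F gives Δ = (3.1000, -0.3667).
Then the next iterate is (u, v)₁ = (3.6000, 0.1333).
Round to (3.6000, 0.1333) and repeat: F = (-1.016928, 0.816412), J = [[0.955058, 27.839520], [0.959760, 14.2930]].
Δ = (-2.8514, 0.1343), so (u, v)₂ = (0.7486, 0.2676).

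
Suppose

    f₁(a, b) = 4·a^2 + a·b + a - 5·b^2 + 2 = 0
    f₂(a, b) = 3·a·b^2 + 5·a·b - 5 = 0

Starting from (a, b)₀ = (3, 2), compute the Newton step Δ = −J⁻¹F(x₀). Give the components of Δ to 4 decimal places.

(-1.3786, -0.6014)

At (3, 2): F = (27.0000, 61.0000).
Jacobian J = [[8·a + b + 1, a - 10·b], [3·b^2 + 5·b, 6·a·b + 5·a]].
At the point, J = [[27.0000, -17.0000], [22.0000, 51.0000]] (det J = 1751.0000).
Solving J·Δ = −F gives Δ = (-1.3786, -0.6014).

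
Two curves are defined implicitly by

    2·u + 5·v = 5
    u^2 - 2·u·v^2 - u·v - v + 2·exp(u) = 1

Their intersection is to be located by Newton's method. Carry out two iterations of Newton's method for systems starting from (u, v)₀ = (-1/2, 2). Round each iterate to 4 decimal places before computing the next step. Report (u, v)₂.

At (-1/2, 2): F = (4.0000, 3.463061).
Jacobian J = [[2, 5], [2·u - 2·v^2 - v + 2·exp(u), -4·u·v - u - 1]].
At the point, J = [[2.0000, 5.0000], [-9.786939, 3.5000]] (det J = 55.934693).
Solving J·Δ = −F gives Δ = (0.0593, -0.8237).
Then the next iterate is (u, v)₁ = (-0.4407, 1.1763).
Round to (-0.4407, 1.1763) and repeat: F = (0.0001, 1.043060), J = [[2.0000, 5.0000], [-3.537892, 1.514282]].
Δ = (0.2517, -0.1007), so (u, v)₂ = (-0.1890, 1.0756).

(-0.1890, 1.0756)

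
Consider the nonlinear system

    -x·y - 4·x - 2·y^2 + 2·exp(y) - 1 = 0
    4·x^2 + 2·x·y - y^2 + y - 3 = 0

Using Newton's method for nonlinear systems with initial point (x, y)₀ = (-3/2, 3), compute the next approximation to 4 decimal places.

At (-3/2, 3): F = (31.671074, -9.0000).
Jacobian J = [[-y - 4, -x - 4·y + 2·exp(y)], [8·x + 2·y, 2·x - 2·y + 1]].
At the point, J = [[-7.0000, 29.671074], [-6.0000, -8.0000]] (det J = 234.026443).
Solving J·Δ = −F gives Δ = (-0.0584, -1.0812).
Then the next iterate is (x, y)₁ = (-1.5584, 1.9188).

(-1.5584, 1.9188)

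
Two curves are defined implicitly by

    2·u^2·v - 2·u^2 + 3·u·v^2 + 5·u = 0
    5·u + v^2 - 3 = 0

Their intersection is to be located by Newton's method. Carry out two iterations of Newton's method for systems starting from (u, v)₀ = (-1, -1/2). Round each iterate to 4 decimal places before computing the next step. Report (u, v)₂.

(-0.0440, -1.7944)

At (-1, -1/2): F = (-8.7500, -7.7500).
Jacobian J = [[4·u·v - 4·u + 3·v^2 + 5, 2·u^2 + 6·u·v], [5, 2·v]].
At the point, J = [[11.7500, 5.0000], [5.0000, -1.0000]] (det J = -36.7500).
Solving J·Δ = −F gives Δ = (1.2925, -1.2874).
Then the next iterate is (u, v)₁ = (0.2925, -1.7874).
Round to (0.2925, -1.7874) and repeat: F = (3.788977, 1.657299), J = [[11.323138, -2.965775], [5.0000, -3.5748]].
Δ = (-0.3365, -0.0070), so (u, v)₂ = (-0.0440, -1.7944).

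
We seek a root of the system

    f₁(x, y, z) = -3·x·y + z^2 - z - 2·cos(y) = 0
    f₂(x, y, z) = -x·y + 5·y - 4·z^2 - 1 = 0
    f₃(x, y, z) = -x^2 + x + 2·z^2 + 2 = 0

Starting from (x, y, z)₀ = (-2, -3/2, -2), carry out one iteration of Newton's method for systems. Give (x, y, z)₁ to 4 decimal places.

At (-2, -3/2, -2): F = (-3.141474, -27.5000, 4.0000).
Jacobian J = [[-3·y, -3·x + 2·sin(y), 2·z - 1], [-y, -x + 5, -8·z], [-2·x + 1, 0, 4·z]].
At the point, J = [[4.5000, 4.005010, -5.0000], [1.5000, 7.0000, 16.0000], [5.0000, 0.0000, -8.0000]] (det J = 291.460922).
Solving J·Δ = −F gives Δ = (1.0597, 1.0448, 1.1623).
Then the next iterate is (x, y, z)₁ = (-0.9403, -0.4552, -0.8377).

(-0.9403, -0.4552, -0.8377)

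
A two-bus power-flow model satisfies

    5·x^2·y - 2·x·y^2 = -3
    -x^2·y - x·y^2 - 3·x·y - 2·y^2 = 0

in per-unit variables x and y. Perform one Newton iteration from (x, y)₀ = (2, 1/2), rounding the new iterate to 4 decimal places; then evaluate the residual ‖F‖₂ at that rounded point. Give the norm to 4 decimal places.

4.8083

At (2, 1/2): F = (12.0000, -6.0000).
Jacobian J = [[10·x·y - 2·y^2, 5·x^2 - 4·x·y], [-2·x·y - y^2 - 3·y, -x^2 - 2·x·y - 3·x - 4·y]].
At the point, J = [[9.5000, 16.0000], [-3.7500, -14.0000]] (det J = -73.0000).
Solving J·Δ = −F gives Δ = (-0.9863, -0.1644).
Then the next iterate is (x, y)₁ = (1.0137, 0.3356).
Re-evaluating at (1.0137, 0.3356): F = (4.495951, -1.704877), so ‖F‖₂ = 4.8083.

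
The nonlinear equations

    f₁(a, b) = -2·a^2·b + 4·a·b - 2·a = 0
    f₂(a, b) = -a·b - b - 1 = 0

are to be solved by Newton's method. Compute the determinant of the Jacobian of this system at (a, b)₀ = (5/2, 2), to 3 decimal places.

44.000

J = [[-4·a·b + 4·b - 2, -2·a^2 + 4·a], [-b, -a - 1]].
At the point, J = [[-14.000, -2.500], [-2.000, -3.500]].
det J = 44.000.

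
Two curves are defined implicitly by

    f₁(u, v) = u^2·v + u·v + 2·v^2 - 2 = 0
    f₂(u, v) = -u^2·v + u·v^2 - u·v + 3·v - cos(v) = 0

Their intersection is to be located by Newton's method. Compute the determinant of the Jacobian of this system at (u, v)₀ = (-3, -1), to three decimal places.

J = [[2·u·v + v, u^2 + u + 4·v], [-2·u·v + v^2 - v, -u^2 + 2·u·v - u + sin(v) + 3]].
At the point, J = [[5.000, 2.000], [-4.000, 2.15853]].
det J = 18.793.

18.793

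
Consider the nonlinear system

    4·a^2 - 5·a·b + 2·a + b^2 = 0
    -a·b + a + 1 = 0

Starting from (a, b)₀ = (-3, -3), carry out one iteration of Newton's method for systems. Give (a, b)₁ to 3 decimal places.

(-1.579, -1.228)

At (-3, -3): F = (-6.000, -11.000).
Jacobian J = [[8·a - 5·b + 2, -5·a + 2·b], [-b + 1, -a]].
At the point, J = [[-7.000, 9.000], [4.000, 3.000]] (det J = -57.000).
Solving J·Δ = −F gives Δ = (1.421, 1.772).
Then the next iterate is (a, b)₁ = (-1.579, -1.228).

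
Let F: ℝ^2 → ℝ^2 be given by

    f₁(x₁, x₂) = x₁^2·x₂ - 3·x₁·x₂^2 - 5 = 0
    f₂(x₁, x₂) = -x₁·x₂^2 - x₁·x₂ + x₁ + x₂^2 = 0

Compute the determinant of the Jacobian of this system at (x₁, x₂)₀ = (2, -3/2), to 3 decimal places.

-18.250

J = [[2·x₁·x₂ - 3·x₂^2, x₁^2 - 6·x₁·x₂], [-x₂^2 - x₂ + 1, -2·x₁·x₂ - x₁ + 2·x₂]].
At the point, J = [[-12.750, 22.000], [0.250, 1.000]].
det J = -18.250.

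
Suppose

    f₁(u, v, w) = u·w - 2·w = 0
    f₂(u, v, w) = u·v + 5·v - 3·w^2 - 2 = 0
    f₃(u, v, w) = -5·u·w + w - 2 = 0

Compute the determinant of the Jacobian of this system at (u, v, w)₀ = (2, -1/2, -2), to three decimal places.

126.000

J = [[w, 0, u - 2], [v, u + 5, -6·w], [-5·w, 0, -5·u + 1]].
At the point, J = [[-2.000, 0.000, 0.000], [-0.500, 7.000, 12.000], [10.000, 0.000, -9.000]].
det J = 126.000.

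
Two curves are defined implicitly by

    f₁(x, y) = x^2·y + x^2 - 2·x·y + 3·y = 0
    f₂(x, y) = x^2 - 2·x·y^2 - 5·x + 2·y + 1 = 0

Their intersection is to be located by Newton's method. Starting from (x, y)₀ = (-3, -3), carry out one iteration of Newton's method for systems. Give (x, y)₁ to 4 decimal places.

At (-3, -3): F = (-45.0000, 73.0000).
Jacobian J = [[2·x·y + 2·x - 2·y, x^2 - 2·x + 3], [2·x - 2·y^2 - 5, -4·x·y + 2]].
At the point, J = [[18.0000, 18.0000], [-29.0000, -34.0000]] (det J = -90.0000).
Solving J·Δ = −F gives Δ = (2.4000, 0.1000).
Then the next iterate is (x, y)₁ = (-0.6000, -2.9000).

(-0.6000, -2.9000)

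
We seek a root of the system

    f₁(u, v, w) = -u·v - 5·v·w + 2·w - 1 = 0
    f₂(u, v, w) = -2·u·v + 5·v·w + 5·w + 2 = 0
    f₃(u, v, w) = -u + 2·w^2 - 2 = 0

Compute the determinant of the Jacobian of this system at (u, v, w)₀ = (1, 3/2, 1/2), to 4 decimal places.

J = [[-v, -u - 5·w, -5·v + 2], [-2·v, -2·u + 5·w, 5·v + 5], [-1, 0, 4·w]].
At the point, J = [[-1.5000, -3.5000, -5.5000], [-3.0000, 0.5000, 12.5000], [-1.0000, 0.0000, 2.0000]].
det J = 18.5000.

18.5000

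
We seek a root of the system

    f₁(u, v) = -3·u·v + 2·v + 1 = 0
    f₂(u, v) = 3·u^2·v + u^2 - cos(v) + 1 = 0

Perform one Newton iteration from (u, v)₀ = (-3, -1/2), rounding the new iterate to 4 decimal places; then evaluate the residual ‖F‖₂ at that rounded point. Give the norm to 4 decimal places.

At (-3, -1/2): F = (-4.5000, -4.377583).
Jacobian J = [[-3·v, -3·u + 2], [6·u·v + 2·u, 3·u^2 + sin(v)]].
At the point, J = [[1.5000, 11.0000], [3.0000, 26.520574]] (det J = 6.780862).
Solving J·Δ = −F gives Δ = (10.4985, -1.0225).
Then the next iterate is (u, v)₁ = (7.4985, -1.5225).
Re-evaluating at (7.4985, -1.5225): F = (32.204399, -199.639892), so ‖F‖₂ = 202.2207.

202.2207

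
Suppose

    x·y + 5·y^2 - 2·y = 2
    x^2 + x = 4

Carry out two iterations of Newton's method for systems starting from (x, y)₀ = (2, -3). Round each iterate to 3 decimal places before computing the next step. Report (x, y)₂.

(1.562, -0.868)

At (2, -3): F = (43.000, 2.000).
Jacobian J = [[y, x + 10·y - 2], [2·x + 1, 0]].
At the point, J = [[-3.000, -30.000], [5.000, 0.000]] (det J = 150.000).
Solving J·Δ = −F gives Δ = (-0.400, 1.473).
Then the next iterate is (x, y)₁ = (1.600, -1.527).
Round to (1.600, -1.527) and repeat: F = (10.26944, 0.160), J = [[-1.527, -15.670], [4.200, 0.000]].
Δ = (-0.038, 0.659), so (x, y)₂ = (1.562, -0.868).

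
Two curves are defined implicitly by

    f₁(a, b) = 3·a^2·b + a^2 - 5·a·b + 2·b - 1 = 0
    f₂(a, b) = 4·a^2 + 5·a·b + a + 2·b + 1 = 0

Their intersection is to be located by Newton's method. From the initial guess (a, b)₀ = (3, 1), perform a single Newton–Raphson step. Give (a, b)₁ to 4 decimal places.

(-1.3711, 5.3608)

At (3, 1): F = (22.0000, 57.0000).
Jacobian J = [[6·a·b + 2·a - 5·b, 3·a^2 - 5·a + 2], [8·a + 5·b + 1, 5·a + 2]].
At the point, J = [[19.0000, 14.0000], [30.0000, 17.0000]] (det J = -97.0000).
Solving J·Δ = −F gives Δ = (-4.3711, 4.3608).
Then the next iterate is (a, b)₁ = (-1.3711, 5.3608).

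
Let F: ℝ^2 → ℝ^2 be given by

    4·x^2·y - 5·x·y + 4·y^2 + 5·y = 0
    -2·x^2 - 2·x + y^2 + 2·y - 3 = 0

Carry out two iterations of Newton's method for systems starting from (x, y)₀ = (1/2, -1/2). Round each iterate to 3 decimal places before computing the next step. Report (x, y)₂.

At (1/2, -1/2): F = (-0.750, -5.250).
Jacobian J = [[8·x·y - 5·y, 4·x^2 - 5·x + 8·y + 5], [-4·x - 2, 2·y + 2]].
At the point, J = [[0.500, -0.500], [-4.000, 1.000]] (det J = -1.500).
Solving J·Δ = −F gives Δ = (-2.250, -3.750).
Then the next iterate is (x, y)₁ = (-1.750, -4.250).
Round to (-1.750, -4.250) and repeat: F = (-38.250, 3.93750), J = [[80.750, -8.000], [5.000, -6.500]].
Δ = (0.578, 1.050), so (x, y)₂ = (-1.172, -3.200).

(-1.172, -3.200)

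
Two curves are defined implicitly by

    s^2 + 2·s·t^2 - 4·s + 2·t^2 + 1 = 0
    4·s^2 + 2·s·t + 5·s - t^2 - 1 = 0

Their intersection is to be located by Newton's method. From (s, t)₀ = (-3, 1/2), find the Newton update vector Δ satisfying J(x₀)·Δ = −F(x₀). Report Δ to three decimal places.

(-14.545, 39.795)

At (-3, 1/2): F = (21.000, 16.750).
Jacobian J = [[2·s + 2·t^2 - 4, 4·s·t + 4·t], [8·s + 2·t + 5, 2·s - 2·t]].
At the point, J = [[-9.500, -4.000], [-18.000, -7.000]] (det J = -5.500).
Solving J·Δ = −F gives Δ = (-14.545, 39.795).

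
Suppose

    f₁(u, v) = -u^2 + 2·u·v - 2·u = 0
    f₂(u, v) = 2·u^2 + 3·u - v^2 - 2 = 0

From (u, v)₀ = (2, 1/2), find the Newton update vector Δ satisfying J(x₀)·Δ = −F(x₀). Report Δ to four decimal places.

(-1.0513, 0.1859)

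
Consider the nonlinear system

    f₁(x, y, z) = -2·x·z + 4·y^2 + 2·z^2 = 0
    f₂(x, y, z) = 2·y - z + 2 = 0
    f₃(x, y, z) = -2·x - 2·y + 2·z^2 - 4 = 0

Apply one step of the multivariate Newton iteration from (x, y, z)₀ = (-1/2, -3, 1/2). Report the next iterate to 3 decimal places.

(-1.868, -1.618, -1.237)

At (-1/2, -3, 1/2): F = (37.000, -4.500, 3.500).
Jacobian J = [[-2·z, 8·y, -2·x + 4·z], [0, 2, -1], [-2, -2, 4·z]].
At the point, J = [[-1.000, -24.000, 3.000], [0.000, 2.000, -1.000], [-2.000, -2.000, 2.000]] (det J = -38.000).
Solving J·Δ = −F gives Δ = (-1.368, 1.382, -1.737).
Then the next iterate is (x, y, z)₁ = (-1.868, -1.618, -1.237).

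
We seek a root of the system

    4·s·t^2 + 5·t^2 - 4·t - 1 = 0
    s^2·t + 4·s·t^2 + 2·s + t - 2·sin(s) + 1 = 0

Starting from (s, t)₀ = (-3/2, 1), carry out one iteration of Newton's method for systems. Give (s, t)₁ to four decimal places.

At (-3/2, 1): F = (-6.0000, -2.755010).
Jacobian J = [[4·t^2, 8·s·t + 10·t - 4], [2·s·t + 4·t^2 - 2·cos(s) + 2, s^2 + 8·s·t + 1]].
At the point, J = [[4.0000, -6.0000], [2.858526, -8.7500]] (det J = -17.848846).
Solving J·Δ = −F gives Δ = (2.0153, 0.3435).
Then the next iterate is (s, t)₁ = (0.5153, 1.3435).

(0.5153, 1.3435)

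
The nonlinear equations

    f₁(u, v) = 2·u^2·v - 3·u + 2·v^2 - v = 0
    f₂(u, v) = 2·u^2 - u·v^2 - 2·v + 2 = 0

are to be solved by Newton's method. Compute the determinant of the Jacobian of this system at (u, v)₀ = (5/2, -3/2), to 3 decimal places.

J = [[4·u·v - 3, 2·u^2 + 4·v - 1], [4·u - v^2, -2·u·v - 2]].
At the point, J = [[-18.000, 5.500], [7.750, 5.500]].
det J = -141.625.

-141.625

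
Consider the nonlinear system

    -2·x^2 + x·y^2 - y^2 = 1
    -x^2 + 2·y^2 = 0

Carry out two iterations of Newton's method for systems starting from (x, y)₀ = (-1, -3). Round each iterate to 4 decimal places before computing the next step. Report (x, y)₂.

(-0.3466, -0.7647)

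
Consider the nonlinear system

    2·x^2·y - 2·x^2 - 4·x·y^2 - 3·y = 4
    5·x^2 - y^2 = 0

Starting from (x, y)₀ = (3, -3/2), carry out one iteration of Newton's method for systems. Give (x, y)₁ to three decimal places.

(1.546, -1.210)

At (3, -3/2): F = (-71.500, 42.750).
Jacobian J = [[4·x·y - 4·x - 4·y^2, 2·x^2 - 8·x·y - 3], [10·x, -2·y]].
At the point, J = [[-39.000, 51.000], [30.000, 3.000]] (det J = -1647.000).
Solving J·Δ = −F gives Δ = (-1.454, 0.290).
Then the next iterate is (x, y)₁ = (1.546, -1.210).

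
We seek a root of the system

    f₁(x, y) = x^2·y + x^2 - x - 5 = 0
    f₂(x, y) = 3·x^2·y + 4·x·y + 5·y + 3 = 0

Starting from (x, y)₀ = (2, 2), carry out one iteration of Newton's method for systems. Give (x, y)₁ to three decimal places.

(2.592, -0.878)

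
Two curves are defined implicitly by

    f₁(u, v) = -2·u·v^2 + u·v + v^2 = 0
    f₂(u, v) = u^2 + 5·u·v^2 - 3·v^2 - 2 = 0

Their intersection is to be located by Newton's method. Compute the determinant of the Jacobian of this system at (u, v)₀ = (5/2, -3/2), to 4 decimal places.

-64.6250

J = [[-2·v^2 + v, -4·u·v + u + 2·v], [2·u + 5·v^2, 10·u·v - 6·v]].
At the point, J = [[-6.0000, 14.5000], [16.2500, -28.5000]].
det J = -64.6250.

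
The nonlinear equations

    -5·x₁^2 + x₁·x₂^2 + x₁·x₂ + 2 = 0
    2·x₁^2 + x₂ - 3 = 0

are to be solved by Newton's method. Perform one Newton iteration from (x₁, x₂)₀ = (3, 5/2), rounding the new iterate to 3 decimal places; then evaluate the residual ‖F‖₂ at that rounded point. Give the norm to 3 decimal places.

4.873

At (3, 5/2): F = (-16.750, 17.500).
Jacobian J = [[-10·x₁ + x₂^2 + x₂, 2·x₁·x₂ + x₁], [4·x₁, 1]].
At the point, J = [[-21.250, 18.000], [12.000, 1.000]] (det J = -237.250).
Solving J·Δ = −F gives Δ = (-1.398, -0.720).
Then the next iterate is (x₁, x₂)₁ = (1.602, 1.780).
Re-evaluating at (1.602, 1.780): F = (-2.90468, 3.91281), so ‖F‖₂ = 4.873.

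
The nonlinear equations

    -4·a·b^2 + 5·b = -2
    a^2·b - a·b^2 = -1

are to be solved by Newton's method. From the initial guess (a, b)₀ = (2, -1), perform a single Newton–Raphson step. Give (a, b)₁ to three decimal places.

At (2, -1): F = (-11.000, -5.000).
Jacobian J = [[-4·b^2, -8·a·b + 5], [2·a·b - b^2, a^2 - 2·a·b]].
At the point, J = [[-4.000, 21.000], [-5.000, 8.000]] (det J = 73.000).
Solving J·Δ = −F gives Δ = (-0.233, 0.479).
Then the next iterate is (a, b)₁ = (1.767, -0.521).

(1.767, -0.521)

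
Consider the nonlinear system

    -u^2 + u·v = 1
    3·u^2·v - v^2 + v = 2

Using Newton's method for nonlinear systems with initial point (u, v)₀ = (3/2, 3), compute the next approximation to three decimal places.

At (3/2, 3): F = (1.250, 12.250).
Jacobian J = [[-2·u + v, u], [6·u·v, 3·u^2 - 2·v + 1]].
At the point, J = [[0.000, 1.500], [27.000, 1.750]] (det J = -40.500).
Solving J·Δ = −F gives Δ = (-0.400, -0.833).
Then the next iterate is (u, v)₁ = (1.100, 2.167).

(1.100, 2.167)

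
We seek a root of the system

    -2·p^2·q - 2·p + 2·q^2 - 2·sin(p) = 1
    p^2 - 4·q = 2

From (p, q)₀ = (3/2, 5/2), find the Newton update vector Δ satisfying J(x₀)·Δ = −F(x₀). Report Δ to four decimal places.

At (3/2, 5/2): F = (-4.744990, -9.7500).
Jacobian J = [[-4·p·q - 2·cos(p) - 2, -2·p^2 + 4·q], [2·p, -4]].
At the point, J = [[-17.141474, 5.5000], [3.0000, -4.0000]] (det J = 52.065898).
Solving J·Δ = −F gives Δ = (-1.3945, -3.4834).

(-1.3945, -3.4834)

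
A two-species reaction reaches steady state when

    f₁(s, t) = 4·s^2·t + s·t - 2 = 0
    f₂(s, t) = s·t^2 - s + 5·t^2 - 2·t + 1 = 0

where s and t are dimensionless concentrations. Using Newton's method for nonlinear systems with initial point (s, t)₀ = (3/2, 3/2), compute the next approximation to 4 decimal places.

(1.1227, 0.8912)

At (3/2, 3/2): F = (13.7500, 11.1250).
Jacobian J = [[8·s·t + t, 4·s^2 + s], [t^2 - 1, 2·s·t + 10·t - 2]].
At the point, J = [[19.5000, 10.5000], [1.2500, 17.5000]] (det J = 328.1250).
Solving J·Δ = −F gives Δ = (-0.3773, -0.6088).
Then the next iterate is (s, t)₁ = (1.1227, 0.8912).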